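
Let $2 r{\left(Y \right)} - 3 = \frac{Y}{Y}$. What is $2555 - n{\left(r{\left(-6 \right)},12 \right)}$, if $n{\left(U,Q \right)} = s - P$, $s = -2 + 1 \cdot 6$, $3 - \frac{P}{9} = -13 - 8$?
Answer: $2767$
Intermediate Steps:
$r{\left(Y \right)} = 2$ ($r{\left(Y \right)} = \frac{3}{2} + \frac{Y \frac{1}{Y}}{2} = \frac{3}{2} + \frac{1}{2} \cdot 1 = \frac{3}{2} + \frac{1}{2} = 2$)
$P = 216$ ($P = 27 - 9 \left(-13 - 8\right) = 27 - -189 = 27 + 189 = 216$)
$s = 4$ ($s = -2 + 6 = 4$)
$n{\left(U,Q \right)} = -212$ ($n{\left(U,Q \right)} = 4 - 216 = -212$)
$2555 - n{\left(r{\left(-6 \right)},12 \right)} = 2555 - -212 = 2555 + 212 = 2767$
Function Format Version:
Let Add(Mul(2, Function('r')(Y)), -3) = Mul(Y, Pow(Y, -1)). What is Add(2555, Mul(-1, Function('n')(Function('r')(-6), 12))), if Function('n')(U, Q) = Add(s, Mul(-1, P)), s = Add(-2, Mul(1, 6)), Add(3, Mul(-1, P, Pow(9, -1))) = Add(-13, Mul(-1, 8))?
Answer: 2767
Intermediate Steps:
Function('r')(Y) = 2 (Function('r')(Y) = Add(Rational(3, 2), Mul(Rational(1, 2), Mul(Y, Pow(Y, -1)))) = Add(Rational(3, 2), Mul(Rational(1, 2), 1)) = Add(Rational(3, 2), Rational(1, 2)) = 2)
P = 216 (P = Add(27, Mul(-9, Add(-13, Mul(-1, 8)))) = Add(27, Mul(-9, Add(-13, -8))) = Add(27, Mul(-9, -21)) = Add(27, 189) = 216)
s = 4 (s = Add(-2, 6) = 4)
Function('n')(U, Q) = -212 (Function('n')(U, Q) = Add(4, Mul(-1, 216)) = Add(4, -216) = -212)
Add(2555, Mul(-1, Function('n')(Function('r')(-6), 12))) = Add(2555, Mul(-1, -212)) = Add(2555, 212) = 2767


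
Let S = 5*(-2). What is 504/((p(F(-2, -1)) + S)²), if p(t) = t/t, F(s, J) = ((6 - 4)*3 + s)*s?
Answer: 56/9 ≈ 6.2222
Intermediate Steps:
F(s, J) = s*(6 + s) (F(s, J) = (2*3 + s)*s = (6 + s)*s = s*(6 + s))
p(t) = 1
S = -10
504/((p(F(-2, -1)) + S)²) = 504/((1 - 10)²) = 504/((-9)²) = 504/81 = 504*(1/81) = 56/9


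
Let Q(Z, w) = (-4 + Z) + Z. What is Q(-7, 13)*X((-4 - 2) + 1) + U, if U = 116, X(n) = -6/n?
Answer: 472/5 ≈ 94.400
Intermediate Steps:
Q(Z, w) = -4 + 2*Z
Q(-7, 13)*X((-4 - 2) + 1) + U = (-4 + 2*(-7))*(-6/((-4 - 2) + 1)) + 116 = (-4 - 14)*(-6/(-6 + 1)) + 116 = -(-108)/(-5) + 116 = -(-108)*(-1)/5 + 116 = -18*6/5 + 116 = -108/5 + 116 = 472/5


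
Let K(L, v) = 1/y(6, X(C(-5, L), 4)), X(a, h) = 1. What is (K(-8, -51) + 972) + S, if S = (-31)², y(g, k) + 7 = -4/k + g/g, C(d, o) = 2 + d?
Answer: 19329/10 ≈ 1932.9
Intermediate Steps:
y(g, k) = -6 - 4/k (y(g, k) = -7 + (-4/k + g/g) = -7 + (-4/k + 1) = -7 + (1 - 4/k) = -6 - 4/k)
K(L, v) = -⅒ (K(L, v) = 1/(-6 - 4/1) = 1/(-6 - 4*1) = 1/(-6 - 4) = 1/(-10) = -⅒)
S = 961
(K(-8, -51) + 972) + S = (-⅒ + 972) + 961 = 9719/10 + 961 = 19329/10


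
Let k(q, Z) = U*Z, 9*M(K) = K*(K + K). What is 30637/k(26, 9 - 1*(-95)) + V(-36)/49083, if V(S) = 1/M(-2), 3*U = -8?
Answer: -1503755559/13612352 ≈ -110.47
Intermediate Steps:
M(K) = 2*K**2/9 (M(K) = (K*(K + K))/9 = (K*(2*K))/9 = (2*K**2)/9 = 2*K**2/9)
U = -8/3 (U = (1/3)*(-8) = -8/3 ≈ -2.6667)
k(q, Z) = -8*Z/3
V(S) = 9/8 (V(S) = 1/((2/9)*(-2)**2) = 1/((2/9)*4) = 1/(8/9) = 9/8)
30637/k(26, 9 - 1*(-95)) + V(-36)/49083 = 30637/((-8*(9 - 1*(-95))/3)) + (9/8)/49083 = 30637/((-8*(9 + 95)/3)) + (9/8)*(1/49083) = 30637/((-8/3*104)) + 3/130888 = 30637/(-832/3) + 3/130888 = 30637*(-3/832) + 3/130888 = -91911/832 + 3/130888 = -1503755559/13612352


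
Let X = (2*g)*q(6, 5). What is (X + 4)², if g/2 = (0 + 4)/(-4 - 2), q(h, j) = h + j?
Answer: 5776/9 ≈ 641.78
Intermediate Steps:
g = -4/3 (g = 2*((0 + 4)/(-4 - 2)) = 2*(4/(-6)) = 2*(4*(-⅙)) = 2*(-⅔) = -4/3 ≈ -1.3333)
X = -88/3 (X = (2*(-4/3))*(6 + 5) = -8/3*11 = -88/3 ≈ -29.333)
(X + 4)² = (-88/3 + 4)² = (-76/3)² = 5776/9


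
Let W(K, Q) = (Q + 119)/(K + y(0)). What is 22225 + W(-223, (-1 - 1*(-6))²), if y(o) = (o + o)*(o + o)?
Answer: 4956031/223 ≈ 22224.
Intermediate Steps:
y(o) = 4*o² (y(o) = (2*o)*(2*o) = 4*o²)
W(K, Q) = (119 + Q)/K (W(K, Q) = (Q + 119)/(K + 4*0²) = (119 + Q)/(K + 4*0) = (119 + Q)/(K + 0) = (119 + Q)/K)
22225 + W(-223, (-1 - 1*(-6))²) = 22225 + (119 + (-1 - 1*(-6))²)/(-223) = 22225 - (119 + (-1 + 6)²)/223 = 22225 - (119 + 5²)/223 = 22225 - (119 + 25)/223 = 22225 - 1/223*144 = 22225 - 144/223 = 4956031/223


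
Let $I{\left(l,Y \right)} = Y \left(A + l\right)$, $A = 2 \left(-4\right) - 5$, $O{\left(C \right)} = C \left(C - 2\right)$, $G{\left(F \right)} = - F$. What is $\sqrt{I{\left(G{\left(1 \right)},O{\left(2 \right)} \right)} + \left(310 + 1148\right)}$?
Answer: $27 \sqrt{2} \approx 38.184$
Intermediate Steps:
$O{\left(C \right)} = C \left(-2 + C\right)$
$A = -13$ ($A = -8 - 5 = -13$)
$I{\left(l,Y \right)} = Y \left(-13 + l\right)$
$\sqrt{I{\left(G{\left(1 \right)},O{\left(2 \right)} \right)} + \left(310 + 1148\right)} = \sqrt{2 \left(-2 + 2\right) \left(-13 - 1\right) + \left(310 + 1148\right)} = \sqrt{2 \cdot 0 \left(-13 - 1\right) + 1458} = \sqrt{0 \left(-14\right) + 1458} = \sqrt{0 + 1458} = \sqrt{1458} = 27 \sqrt{2}$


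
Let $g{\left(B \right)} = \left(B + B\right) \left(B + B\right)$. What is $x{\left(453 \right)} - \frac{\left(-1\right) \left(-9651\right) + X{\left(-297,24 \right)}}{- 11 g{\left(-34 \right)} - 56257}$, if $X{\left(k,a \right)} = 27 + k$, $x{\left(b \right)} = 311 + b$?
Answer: $\frac{27283275}{35707} \approx 764.09$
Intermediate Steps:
$g{\left(B \right)} = 4 B^{2}$ ($g{\left(B \right)} = 2 B 2 B = 4 B^{2}$)
$x{\left(453 \right)} - \frac{\left(-1\right) \left(-9651\right) + X{\left(-297,24 \right)}}{- 11 g{\left(-34 \right)} - 56257} = \left(311 + 453\right) - \frac{\left(-1\right) \left(-9651\right) + \left(27 - 297\right)}{- 11 \cdot 4 \left(-34\right)^{2} - 56257} = 764 - \frac{9651 - 270}{- 11 \cdot 4 \cdot 1156 - 56257} = 764 - \frac{9381}{\left(-11\right) 4624 - 56257} = 764 - \frac{9381}{-50864 - 56257} = 764 - \frac{9381}{-107121} = 764 - 9381 \left(- \frac{1}{107121}\right) = 764 - - \frac{3127}{35707} = 764 + \frac{3127}{35707} = \frac{27283275}{35707}$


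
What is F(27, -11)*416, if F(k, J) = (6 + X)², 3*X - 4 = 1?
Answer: 220064/9 ≈ 24452.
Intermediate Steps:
X = 5/3 (X = 4/3 + (⅓)*1 = 4/3 + ⅓ = 5/3 ≈ 1.6667)
F(k, J) = 529/9 (F(k, J) = (6 + 5/3)² = (23/3)² = 529/9)
F(27, -11)*416 = (529/9)*416 = 220064/9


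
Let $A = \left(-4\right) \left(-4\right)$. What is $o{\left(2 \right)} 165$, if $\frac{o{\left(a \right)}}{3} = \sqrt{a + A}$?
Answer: $1485 \sqrt{2} \approx 2100.1$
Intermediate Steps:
$A = 16$
$o{\left(a \right)} = 3 \sqrt{16 + a}$ ($o{\left(a \right)} = 3 \sqrt{a + 16} = 3 \sqrt{16 + a}$)
$o{\left(2 \right)} 165 = 3 \sqrt{16 + 2} \cdot 165 = 3 \sqrt{18} \cdot 165 = 3 \cdot 3 \sqrt{2} \cdot 165 = 9 \sqrt{2} \cdot 165 = 1485 \sqrt{2}$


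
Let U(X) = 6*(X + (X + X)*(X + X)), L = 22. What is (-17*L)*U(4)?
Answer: -152592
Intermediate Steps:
U(X) = 6*X + 24*X² (U(X) = 6*(X + (2*X)*(2*X)) = 6*(X + 4*X²) = 6*X + 24*X²)
(-17*L)*U(4) = (-17*22)*(6*4*(1 + 4*4)) = -2244*4*(1 + 16) = -2244*4*17 = -374*408 = -152592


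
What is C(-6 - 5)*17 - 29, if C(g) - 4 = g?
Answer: -148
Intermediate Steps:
C(g) = 4 + g
C(-6 - 5)*17 - 29 = (4 + (-6 - 5))*17 - 29 = (4 - 11)*17 - 29 = -7*17 - 29 = -119 - 29 = -148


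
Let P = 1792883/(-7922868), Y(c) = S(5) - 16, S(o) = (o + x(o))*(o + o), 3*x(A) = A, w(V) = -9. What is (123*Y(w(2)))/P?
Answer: -49375313376/1792883 ≈ -27540.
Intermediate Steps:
x(A) = A/3
S(o) = 8*o**2/3 (S(o) = (o + o/3)*(o + o) = (4*o/3)*(2*o) = 8*o**2/3)
Y(c) = 152/3 (Y(c) = (8/3)*5**2 - 16 = (8/3)*25 - 16 = 200/3 - 16 = 152/3)
P = -1792883/7922868 (P = 1792883*(-1/7922868) = -1792883/7922868 ≈ -0.22629)
(123*Y(w(2)))/P = (123*(152/3))/(-1792883/7922868) = 6232*(-7922868/1792883) = -49375313376/1792883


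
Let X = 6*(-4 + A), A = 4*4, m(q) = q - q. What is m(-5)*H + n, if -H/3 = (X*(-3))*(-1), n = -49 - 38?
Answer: -87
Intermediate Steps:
m(q) = 0
A = 16
X = 72 (X = 6*(-4 + 16) = 6*12 = 72)
n = -87
H = -648 (H = -3*72*(-3)*(-1) = -(-648)*(-1) = -3*216 = -648)
m(-5)*H + n = 0*(-648) - 87 = 0 - 87 = -87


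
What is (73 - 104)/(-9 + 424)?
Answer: -31/415 ≈ -0.074699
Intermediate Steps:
(73 - 104)/(-9 + 424) = -31/415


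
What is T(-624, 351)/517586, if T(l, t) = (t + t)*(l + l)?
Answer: -438048/258793 ≈ -1.6927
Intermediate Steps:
T(l, t) = 4*l*t (T(l, t) = (2*t)*(2*l) = 4*l*t)
T(-624, 351)/517586 = (4*(-624)*351)/517586 = -876096*1/517586 = -438048/258793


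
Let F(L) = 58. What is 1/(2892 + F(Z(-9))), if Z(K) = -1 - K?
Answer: 1/2950 ≈ 0.00033898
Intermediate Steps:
1/(2892 + F(Z(-9))) = 1/(2892 + 58) = 1/2950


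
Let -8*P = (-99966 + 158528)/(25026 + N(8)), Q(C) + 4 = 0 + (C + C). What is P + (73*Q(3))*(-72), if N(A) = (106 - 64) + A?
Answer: -1054424929/100304 ≈ -10512.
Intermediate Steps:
Q(C) = -4 + 2*C (Q(C) = -4 + (0 + (C + C)) = -4 + (0 + 2*C) = -4 + 2*C)
N(A) = 42 + A
P = -29281/100304 (P = -(-99966 + 158528)/(8*(25026 + (42 + 8))) = -29281/(4*(25026 + 50)) = -29281/(4*25076) = -⅛*29281/12538 = -29281/100304 ≈ -0.29192)
P + (73*Q(3))*(-72) = -29281/100304 + (73*(-4 + 2*3))*(-72) = -29281/100304 + (73*(-4 + 6))*(-72) = -29281/100304 + (73*2)*(-72) = -29281/100304 + 146*(-72) = -29281/100304 - 10512 = -1054424929/100304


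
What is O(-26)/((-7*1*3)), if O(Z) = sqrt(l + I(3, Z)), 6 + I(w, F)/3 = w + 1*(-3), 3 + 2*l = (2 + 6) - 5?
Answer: -I*sqrt(2)/7 ≈ -0.20203*I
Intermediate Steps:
l = 0 (l = -3/2 + ((2 + 6) - 5)/2 = -3/2 + (8 - 5)/2 = -3/2 + (1/2)*3 = -3/2 + 3/2 = 0)
I(w, F) = -27 + 3*w (I(w, F) = -18 + 3*(w + 1*(-3)) = -18 + 3*(w - 3) = -18 + 3*(-3 + w) = -18 + (-9 + 3*w) = -27 + 3*w)
O(Z) = 3*I*sqrt(2) (O(Z) = sqrt(0 + (-27 + 3*3)) = sqrt(0 + (-27 + 9)) = sqrt(0 - 18) = sqrt(-18) = 3*I*sqrt(2))
O(-26)/((-7*1*3)) = (3*I*sqrt(2))/((-7*1*3)) = (3*I*sqrt(2))/((-7*3)) = (3*I*sqrt(2))/(-21) = (3*I*sqrt(2))*(-1/21) = -I*sqrt(2)/7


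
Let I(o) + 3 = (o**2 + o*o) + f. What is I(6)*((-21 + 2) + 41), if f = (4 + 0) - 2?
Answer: 1562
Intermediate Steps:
f = 2 (f = 4 - 2 = 2)
I(o) = -1 + 2*o**2 (I(o) = -3 + ((o**2 + o*o) + 2) = -3 + ((o**2 + o**2) + 2) = -3 + (2*o**2 + 2) = -3 + (2 + 2*o**2) = -1 + 2*o**2)
I(6)*((-21 + 2) + 41) = (-1 + 2*6**2)*((-21 + 2) + 41) = (-1 + 2*36)*(-19 + 41) = (-1 + 72)*22 = 71*22 = 1562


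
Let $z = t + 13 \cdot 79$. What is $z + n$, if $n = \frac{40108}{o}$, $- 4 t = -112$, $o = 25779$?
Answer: $\frac{27236953}{25779} \approx 1056.6$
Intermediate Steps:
$t = 28$ ($t = \left(- \frac{1}{4}\right) \left(-112\right) = 28$)
$n = \frac{40108}{25779} \approx 1.5558$
$z = 1055$ ($z = 28 + 13 \cdot 79 = 28 + 1027 = 1055$)
$z + n = 1055 + \frac{40108}{25779} = \frac{27236953}{25779}$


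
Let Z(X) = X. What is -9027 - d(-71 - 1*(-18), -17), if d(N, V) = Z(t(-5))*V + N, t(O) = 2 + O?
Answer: -9025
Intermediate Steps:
d(N, V) = N - 3*V (d(N, V) = (2 - 5)*V + N = -3*V + N = N - 3*V)
-9027 - d(-71 - 1*(-18), -17) = -9027 - ((-71 - 1*(-18)) - 3*(-17)) = -9027 - ((-71 + 18) + 51) = -9027 - (-53 + 51) = -9027 - 1*(-2) = -9027 + 2 = -9025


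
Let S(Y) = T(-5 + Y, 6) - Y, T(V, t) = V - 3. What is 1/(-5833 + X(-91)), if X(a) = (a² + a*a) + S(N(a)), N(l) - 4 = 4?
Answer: 1/10721 ≈ 9.3275e-5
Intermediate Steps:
N(l) = 8 (N(l) = 4 + 4 = 8)
T(V, t) = -3 + V
S(Y) = -8 (S(Y) = (-3 + (-5 + Y)) - Y = (-8 + Y) - Y = -8)
X(a) = -8 + 2*a² (X(a) = (a² + a*a) - 8 = (a² + a²) - 8 = 2*a² - 8 = -8 + 2*a²)
1/(-5833 + X(-91)) = 1/(-5833 + (-8 + 2*(-91)²)) = 1/(-5833 + (-8 + 2*8281)) = 1/(-5833 + (-8 + 16562)) = 1/(-5833 + 16554) = 1/10721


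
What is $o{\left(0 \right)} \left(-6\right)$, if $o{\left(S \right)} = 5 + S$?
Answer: $-30$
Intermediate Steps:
$o{\left(0 \right)} \left(-6\right) = \left(5 + 0\right) \left(-6\right) = 5 \left(-6\right) = -30$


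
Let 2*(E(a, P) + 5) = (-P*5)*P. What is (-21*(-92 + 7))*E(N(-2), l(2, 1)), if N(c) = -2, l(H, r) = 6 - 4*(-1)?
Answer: -455175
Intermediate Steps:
l(H, r) = 10 (l(H, r) = 6 + 4 = 10)
E(a, P) = -5 - 5*P**2/2 (E(a, P) = -5 + ((-P*5)*P)/2 = -5 + ((-5*P)*P)/2 = -5 + (-5*P**2)/2 = -5 - 5*P**2/2)
(-21*(-92 + 7))*E(N(-2), l(2, 1)) = (-21*(-92 + 7))*(-5 - 5/2*10**2) = (-21*(-85))*(-5 - 5/2*100) = 1785*(-5 - 250) = 1785*(-255) = -455175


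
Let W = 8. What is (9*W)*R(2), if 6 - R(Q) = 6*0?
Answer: 432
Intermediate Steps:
R(Q) = 6 (R(Q) = 6 - 6*0 = 6 - 1*0 = 6 + 0 = 6)
(9*W)*R(2) = (9*8)*6 = 72*6 = 432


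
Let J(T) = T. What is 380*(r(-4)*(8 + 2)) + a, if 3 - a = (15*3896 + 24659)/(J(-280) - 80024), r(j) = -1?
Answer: -304831189/80304 ≈ -3796.0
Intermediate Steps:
a = 324011/80304 (a = 3 - (15*3896 + 24659)/(-280 - 80024) = 3 - (58440 + 24659)/(-80304) = 3 - 83099*(-1)/80304 = 3 - 1*(-83099/80304) = 3 + 83099/80304 = 324011/80304 ≈ 4.0348)
380*(r(-4)*(8 + 2)) + a = 380*(-(8 + 2)) + 324011/80304 = 380*(-1*10) + 324011/80304 = 380*(-10) + 324011/80304 = -3800 + 324011/80304 = -304831189/80304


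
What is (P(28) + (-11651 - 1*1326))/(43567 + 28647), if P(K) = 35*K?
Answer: -11997/72214 ≈ -0.16613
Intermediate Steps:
(P(28) + (-11651 - 1*1326))/(43567 + 28647) = (35*28 + (-11651 - 1*1326))/(43567 + 28647) = (980 + (-11651 - 1326))/72214 = (980 - 12977)*(1/72214) = -11997*1/72214 = -11997/72214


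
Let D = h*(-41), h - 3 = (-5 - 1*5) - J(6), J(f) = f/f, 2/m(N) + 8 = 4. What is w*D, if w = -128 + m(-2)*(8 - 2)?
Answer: -42968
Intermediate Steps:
m(N) = -1/2 (m(N) = 2/(-8 + 4) = 2/(-4) = 2*(-1/4) = -1/2)
J(f) = 1
h = -8 (h = 3 + ((-5 - 1*5) - 1*1) = 3 + ((-5 - 5) - 1) = 3 + (-10 - 1) = 3 - 11 = -8)
w = -131 (w = -128 - (8 - 2)/2 = -128 - 1/2*6 = -128 - 3 = -131)
D = 328 (D = -8*(-41) = 328)
w*D = -131*328 = -42968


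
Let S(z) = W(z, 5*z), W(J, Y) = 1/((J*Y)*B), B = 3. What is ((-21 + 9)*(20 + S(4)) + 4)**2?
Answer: 22287841/400 ≈ 55720.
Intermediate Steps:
W(J, Y) = 1/(3*J*Y) (W(J, Y) = 1/((J*Y)*3) = 1/(3*J*Y))
S(z) = 1/(15*z**2) (S(z) = 1/(3*z*((5*z))) = (1/(5*z))/(3*z) = 1/(15*z**2))
((-21 + 9)*(20 + S(4)) + 4)**2 = ((-21 + 9)*(20 + (1/15)/4**2) + 4)**2 = (-12*(20 + (1/15)*(1/16)) + 4)**2 = (-12*(20 + 1/240) + 4)**2 = (-12*4801/240 + 4)**2 = (-4801/20 + 4)**2 = (-4721/20)**2 = 22287841/400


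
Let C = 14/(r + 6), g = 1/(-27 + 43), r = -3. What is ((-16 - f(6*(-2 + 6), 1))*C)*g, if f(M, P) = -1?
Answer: -35/8 ≈ -4.3750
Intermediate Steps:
g = 1/16 ≈ 0.062500
C = 14/3 (C = 14/(-3 + 6) = 14/3 ≈ 4.6667)
((-16 - f(6*(-2 + 6), 1))*C)*g = ((-16 - 1*(-1))*(14/3))*(1/16) = ((-16 + 1)*(14/3))*(1/16) = -15*14/3*(1/16) = -70*1/16 = -35/8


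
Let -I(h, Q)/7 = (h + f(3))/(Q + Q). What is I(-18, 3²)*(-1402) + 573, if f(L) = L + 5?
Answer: -43913/9 ≈ -4879.2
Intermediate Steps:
f(L) = 5 + L
I(h, Q) = -7*(8 + h)/(2*Q) (I(h, Q) = -7*(h + (5 + 3))/(Q + Q) = -7*(h + 8)/(2*Q) = -7*(8 + h)*1/(2*Q) = -7*(8 + h)/(2*Q))
I(-18, 3²)*(-1402) + 573 = (7*(-8 - 1*(-18))/(2*(3²)))*(-1402) + 573 = ((7/2)*(-8 + 18)/9)*(-1402) + 573 = ((7/2)*(⅑)*10)*(-1402) + 573 = (35/9)*(-1402) + 573 = -49070/9 + 573 = -43913/9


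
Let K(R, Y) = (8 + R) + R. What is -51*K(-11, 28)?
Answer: 714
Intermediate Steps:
K(R, Y) = 8 + 2*R
-51*K(-11, 28) = -51*(8 + 2*(-11)) = -51*(8 - 22) = -51*(-14) = 714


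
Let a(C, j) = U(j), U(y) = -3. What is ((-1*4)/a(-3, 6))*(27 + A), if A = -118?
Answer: -364/3 ≈ -121.33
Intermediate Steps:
a(C, j) = -3
((-1*4)/a(-3, 6))*(27 + A) = (-1*4/(-3))*(27 - 118) = -4*(-⅓)*(-91) = (4/3)*(-91) = -364/3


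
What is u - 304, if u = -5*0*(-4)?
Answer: -304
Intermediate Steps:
u = 0 (u = 0*(-4) = 0)
u - 304 = 0 - 304 = -304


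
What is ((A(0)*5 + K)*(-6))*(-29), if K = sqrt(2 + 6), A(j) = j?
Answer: 348*sqrt(2) ≈ 492.15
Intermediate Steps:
K = 2*sqrt(2) (K = sqrt(8) = 2*sqrt(2) ≈ 2.8284)
((A(0)*5 + K)*(-6))*(-29) = ((0*5 + 2*sqrt(2))*(-6))*(-29) = ((0 + 2*sqrt(2))*(-6))*(-29) = ((2*sqrt(2))*(-6))*(-29) = -12*sqrt(2)*(-29) = 348*sqrt(2)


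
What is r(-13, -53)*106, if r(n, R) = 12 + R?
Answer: -4346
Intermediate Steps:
r(-13, -53)*106 = (12 - 53)*106 = -41*106 = -4346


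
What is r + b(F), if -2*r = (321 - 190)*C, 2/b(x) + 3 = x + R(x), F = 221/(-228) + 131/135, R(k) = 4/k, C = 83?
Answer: -4574617943053/841463882 ≈ -5436.5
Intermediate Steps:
F = 11/10260 (F = 221*(-1/228) + 131*(1/135) = -221/228 + 131/135 = 11/10260 ≈ 0.0010721)
b(x) = 2/(-3 + x + 4/x) (b(x) = 2/(-3 + (x + 4/x)) = 2/(-3 + x + 4/x))
r = -10873/2 (r = -(321 - 190)*83/2 = -131*83/2 = -1/2*10873 = -10873/2 ≈ -5436.5)
r + b(F) = -10873/2 + 2*(11/10260)/(4 + 11*(-3 + 11/10260)/10260) = -10873/2 + 2*(11/10260)/(4 + (11/10260)*(-30769/10260)) = -10873/2 + 2*(11/10260)/(4 - 338459/105267600) = -10873/2 + 2*(11/10260)/(420731941/105267600) = -10873/2 + 2*(11/10260)*(105267600/420731941) = -10873/2 + 225720/420731941 = -4574617943053/841463882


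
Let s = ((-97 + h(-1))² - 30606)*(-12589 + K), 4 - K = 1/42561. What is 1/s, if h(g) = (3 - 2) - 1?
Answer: 42561/11353753052642 ≈ 3.7486e-9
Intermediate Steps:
h(g) = 0 (h(g) = 1 - 1 = 0)
K = 170243/42561 (K = 4 - 1/42561 = 170243/42561 ≈ 4.0000)
s = 11353753052642/42561 (s = ((-97 + 0)² - 30606)*(-12589 + 170243/42561) = ((-97)² - 30606)*(-535630186/42561) = (9409 - 30606)*(-535630186/42561) = -21197*(-535630186/42561) = 11353753052642/42561 ≈ 2.6676e+8)
1/s = 1/(11353753052642/42561) = 42561/11353753052642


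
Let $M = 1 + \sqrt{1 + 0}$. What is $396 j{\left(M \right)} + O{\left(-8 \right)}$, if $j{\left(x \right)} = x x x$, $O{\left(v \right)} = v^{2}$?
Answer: $3232$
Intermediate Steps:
$M = 2$ ($M = 1 + \sqrt{1} = 1 + 1 = 2$)
$j{\left(x \right)} = x^{3}$ ($j{\left(x \right)} = x^{2} x = x^{3}$)
$396 j{\left(M \right)} + O{\left(-8 \right)} = 396 \cdot 2^{3} + \left(-8\right)^{2} = 396 \cdot 8 + 64 = 3168 + 64 = 3232$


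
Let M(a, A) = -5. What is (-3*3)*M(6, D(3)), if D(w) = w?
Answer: 45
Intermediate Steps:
(-3*3)*M(6, D(3)) = -3*3*(-5) = -9*(-5) = 45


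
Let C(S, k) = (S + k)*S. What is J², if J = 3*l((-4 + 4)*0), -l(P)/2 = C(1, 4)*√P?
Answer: 0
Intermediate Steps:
C(S, k) = S*(S + k)
l(P) = -10*√P (l(P) = -2*1*(1 + 4)*√P = -2*1*5*√P = -10*√P)
J = 0 (J = 3*(-10*√((-4 + 4)*0)) = 3*(-10*√(0*0)) = 3*(-10*√0) = 3*(-10*0) = 3*0 = 0)
J² = 0² = 0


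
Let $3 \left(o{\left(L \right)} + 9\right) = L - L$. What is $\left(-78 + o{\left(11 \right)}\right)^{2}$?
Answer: $7569$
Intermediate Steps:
$o{\left(L \right)} = -9$ ($o{\left(L \right)} = -9 + \frac{L - L}{3} = -9 + \frac{1}{3} \cdot 0 = -9 + 0 = -9$)
$\left(-78 + o{\left(11 \right)}\right)^{2} = \left(-78 - 9\right)^{2} = \left(-87\right)^{2} = 7569$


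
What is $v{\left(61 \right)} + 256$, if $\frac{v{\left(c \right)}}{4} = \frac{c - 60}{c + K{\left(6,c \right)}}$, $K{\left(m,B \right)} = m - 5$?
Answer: $\frac{7938}{31} \approx 256.06$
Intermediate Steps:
$K{\left(m,B \right)} = -5 + m$ ($K{\left(m,B \right)} = m - 5 = -5 + m$)
$v{\left(c \right)} = \frac{4 \left(-60 + c\right)}{1 + c}$ ($v{\left(c \right)} = 4 \frac{c - 60}{c + \left(-5 + 6\right)} = 4 \frac{c - 60}{c + 1} = 4 \frac{-60 + c}{1 + c} = \frac{4 \left(-60 + c\right)}{1 + c}$)
$v{\left(61 \right)} + 256 = \frac{4 \left(-60 + 61\right)}{1 + 61} + 256 = 4 \cdot \frac{1}{62} \cdot 1 + 256 = \frac{2}{31} + 256 = \frac{7938}{31}$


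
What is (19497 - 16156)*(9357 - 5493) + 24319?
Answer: 12933943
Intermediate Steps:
(19497 - 16156)*(9357 - 5493) + 24319 = 3341*3864 + 24319 = 12909624 + 24319 = 12933943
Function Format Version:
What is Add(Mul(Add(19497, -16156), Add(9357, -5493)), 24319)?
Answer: 12933943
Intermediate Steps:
Add(Mul(Add(19497, -16156), Add(9357, -5493)), 24319) = Add(Mul(3341, 3864), 24319) = Add(12909624, 24319) = 12933943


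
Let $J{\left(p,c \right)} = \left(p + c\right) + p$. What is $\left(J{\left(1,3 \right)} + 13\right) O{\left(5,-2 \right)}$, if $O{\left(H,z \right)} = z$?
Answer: $-36$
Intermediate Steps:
$J{\left(p,c \right)} = c + 2 p$ ($J{\left(p,c \right)} = \left(c + p\right) + p = c + 2 p$)
$\left(J{\left(1,3 \right)} + 13\right) O{\left(5,-2 \right)} = \left(\left(3 + 2 \cdot 1\right) + 13\right) \left(-2\right) = \left(\left(3 + 2\right) + 13\right) \left(-2\right) = \left(5 + 13\right) \left(-2\right) = 18 \left(-2\right) = -36$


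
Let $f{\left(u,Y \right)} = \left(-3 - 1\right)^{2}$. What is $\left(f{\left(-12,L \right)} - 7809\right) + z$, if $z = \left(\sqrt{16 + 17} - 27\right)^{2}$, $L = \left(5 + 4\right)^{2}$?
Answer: $-7793 + \left(27 - \sqrt{33}\right)^{2} \approx -7341.2$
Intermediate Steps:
$L = 81$ ($L = 9^{2} = 81$)
$f{\left(u,Y \right)} = 16$ ($f{\left(u,Y \right)} = \left(-4\right)^{2} = 16$)
$z = \left(-27 + \sqrt{33}\right)^{2}$ ($z = \left(\sqrt{33} - 27\right)^{2} = \left(-27 + \sqrt{33}\right)^{2} \approx 451.79$)
$\left(f{\left(-12,L \right)} - 7809\right) + z = \left(16 - 7809\right) + \left(27 - \sqrt{33}\right)^{2} = -7793 + \left(27 - \sqrt{33}\right)^{2}$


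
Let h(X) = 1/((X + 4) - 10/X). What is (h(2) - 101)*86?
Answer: -8600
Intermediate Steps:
h(X) = 1/(4 + X - 10/X) (h(X) = 1/((4 + X) - 10/X) = 1/(4 + X - 10/X))
(h(2) - 101)*86 = (2/(-10 + 2² + 4*2) - 101)*86 = (2/(-10 + 4 + 8) - 101)*86 = (2/2 - 101)*86 = (2*(½) - 101)*86 = (1 - 101)*86 = -100*86 = -8600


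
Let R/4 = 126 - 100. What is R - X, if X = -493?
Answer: 597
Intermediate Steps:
R = 104 (R = 4*(126 - 100) = 4*26 = 104)
R - X = 104 - 1*(-493) = 104 + 493 = 597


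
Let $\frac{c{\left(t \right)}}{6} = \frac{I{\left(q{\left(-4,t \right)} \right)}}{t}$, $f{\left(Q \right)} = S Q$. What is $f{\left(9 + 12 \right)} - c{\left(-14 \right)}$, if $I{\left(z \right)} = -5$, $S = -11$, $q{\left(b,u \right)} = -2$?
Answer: $- \frac{1632}{7} \approx -233.14$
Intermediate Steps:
$f{\left(Q \right)} = - 11 Q$
$c{\left(t \right)} = - \frac{30}{t}$ ($c{\left(t \right)} = 6 \left(- \frac{5}{t}\right) = - \frac{30}{t}$)
$f{\left(9 + 12 \right)} - c{\left(-14 \right)} = - 11 \left(9 + 12\right) - - \frac{30}{-14} = \left(-11\right) 21 - \left(-30\right) \left(- \frac{1}{14}\right) = -231 - \frac{15}{7} = - \frac{1632}{7}$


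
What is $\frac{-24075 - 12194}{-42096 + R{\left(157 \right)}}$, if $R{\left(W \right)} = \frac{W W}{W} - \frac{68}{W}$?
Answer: $\frac{5694233}{6584491} \approx 0.86479$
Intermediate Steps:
$R{\left(W \right)} = W - \frac{68}{W}$ ($R{\left(W \right)} = \frac{W^{2}}{W} - \frac{68}{W} = W - \frac{68}{W}$)
$\frac{-24075 - 12194}{-42096 + R{\left(157 \right)}} = \frac{-24075 - 12194}{-42096 + \left(157 - \frac{68}{157}\right)} = - \frac{36269}{-42096 + \left(157 - \frac{68}{157}\right)} = - \frac{36269}{-42096 + \frac{24581}{157}} = - \frac{36269}{- \frac{6584491}{157}} = \left(-36269\right) \left(- \frac{157}{6584491}\right) = \frac{5694233}{6584491}$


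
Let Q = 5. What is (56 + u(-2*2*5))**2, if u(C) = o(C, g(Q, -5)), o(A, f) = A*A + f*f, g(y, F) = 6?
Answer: 242064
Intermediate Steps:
o(A, f) = A**2 + f**2
u(C) = 36 + C**2 (u(C) = C**2 + 6**2 = C**2 + 36 = 36 + C**2)
(56 + u(-2*2*5))**2 = (56 + (36 + (-2*2*5)**2))**2 = (56 + (36 + (-4*5)**2))**2 = (56 + (36 + (-20)**2))**2 = (56 + (36 + 400))**2 = (56 + 436)**2 = 492**2 = 242064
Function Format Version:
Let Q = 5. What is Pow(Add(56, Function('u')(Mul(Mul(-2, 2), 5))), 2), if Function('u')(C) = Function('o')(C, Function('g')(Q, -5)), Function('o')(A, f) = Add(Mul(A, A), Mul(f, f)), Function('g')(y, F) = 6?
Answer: 242064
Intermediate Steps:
Function('o')(A, f) = Add(Pow(A, 2), Pow(f, 2))
Function('u')(C) = Add(36, Pow(C, 2)) (Function('u')(C) = Add(Pow(C, 2), Pow(6, 2)) = Add(Pow(C, 2), 36) = Add(36, Pow(C, 2)))
Pow(Add(56, Function('u')(Mul(Mul(-2, 2), 5))), 2) = Pow(Add(56, Add(36, Pow(Mul(Mul(-2, 2), 5), 2))), 2) = Pow(Add(56, Add(36, Pow(Mul(-4, 5), 2))), 2) = Pow(Add(56, Add(36, Pow(-20, 2))), 2) = Pow(Add(56, Add(36, 400)), 2) = Pow(Add(56, 436), 2) = Pow(492, 2) = 242064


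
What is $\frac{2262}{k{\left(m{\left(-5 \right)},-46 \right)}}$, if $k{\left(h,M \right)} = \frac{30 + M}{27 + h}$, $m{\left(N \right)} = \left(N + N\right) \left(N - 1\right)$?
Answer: $- \frac{98397}{8} \approx -12300.0$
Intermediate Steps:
$m{\left(N \right)} = 2 N \left(-1 + N\right)$
$k{\left(h,M \right)} = \frac{30 + M}{27 + h}$
$\frac{2262}{k{\left(m{\left(-5 \right)},-46 \right)}} = \frac{2262}{\frac{1}{27 + 2 \left(-5\right) \left(-1 - 5\right)} \left(30 - 46\right)} = \frac{2262}{\frac{1}{27 + 2 \left(-5\right) \left(-6\right)} \left(-16\right)} = \frac{2262}{\frac{1}{27 + 60} \left(-16\right)} = \frac{2262}{\frac{1}{87} \left(-16\right)} = \frac{2262}{- \frac{16}{87}} = 2262 \left(- \frac{87}{16}\right) = - \frac{98397}{8}$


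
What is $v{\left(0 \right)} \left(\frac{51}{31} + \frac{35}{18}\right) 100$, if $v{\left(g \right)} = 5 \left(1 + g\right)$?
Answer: $\frac{500750}{279} \approx 1794.8$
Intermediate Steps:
$v{\left(g \right)} = 5 + 5 g$
$v{\left(0 \right)} \left(\frac{51}{31} + \frac{35}{18}\right) 100 = \left(5 + 5 \cdot 0\right) \left(\frac{51}{31} + \frac{35}{18}\right) 100 = \left(5 + 0\right) \left(51 \cdot \frac{1}{31} + 35 \cdot \frac{1}{18}\right) 100 = 5 \left(\frac{51}{31} + \frac{35}{18}\right) 100 = 5 \cdot \frac{2003}{558} \cdot 100 = \frac{10015}{558} \cdot 100 = \frac{500750}{279}$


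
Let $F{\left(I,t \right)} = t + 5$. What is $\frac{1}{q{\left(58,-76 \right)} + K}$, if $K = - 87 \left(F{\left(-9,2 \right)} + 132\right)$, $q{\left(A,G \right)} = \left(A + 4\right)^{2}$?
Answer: $- \frac{1}{8249} \approx -0.00012123$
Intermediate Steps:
$q{\left(A,G \right)} = \left(4 + A\right)^{2}$
$F{\left(I,t \right)} = 5 + t$
$K = -12093$ ($K = - 87 \left(\left(5 + 2\right) + 132\right) = - 87 \left(7 + 132\right) = \left(-87\right) 139 = -12093$)
$\frac{1}{q{\left(58,-76 \right)} + K} = \frac{1}{\left(4 + 58\right)^{2} - 12093} = \frac{1}{62^{2} - 12093} = \frac{1}{3844 - 12093} = \frac{1}{-8249} = - \frac{1}{8249}$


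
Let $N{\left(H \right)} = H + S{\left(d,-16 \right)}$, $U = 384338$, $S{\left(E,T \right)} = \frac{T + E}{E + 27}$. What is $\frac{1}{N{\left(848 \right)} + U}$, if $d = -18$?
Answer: $\frac{9}{3466640} \approx 2.5962 \cdot 10^{-6}$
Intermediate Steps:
$S{\left(E,T \right)} = \frac{E + T}{27 + E}$
$N{\left(H \right)} = - \frac{34}{9} + H$ ($N{\left(H \right)} = H + \frac{-18 - 16}{27 - 18} = H + \frac{1}{9} \left(-34\right) = H - \frac{34}{9} = - \frac{34}{9} + H$)
$\frac{1}{N{\left(848 \right)} + U} = \frac{1}{\left(- \frac{34}{9} + 848\right) + 384338} = \frac{1}{\frac{7598}{9} + 384338} = \frac{1}{\frac{3466640}{9}} = \frac{9}{3466640}$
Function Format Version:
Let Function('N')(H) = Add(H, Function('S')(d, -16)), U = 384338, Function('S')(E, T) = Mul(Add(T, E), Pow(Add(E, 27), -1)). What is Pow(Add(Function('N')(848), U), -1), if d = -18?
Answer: Rational(9, 3466640) ≈ 2.5962e-6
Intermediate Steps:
Function('S')(E, T) = Mul(Pow(Add(27, E), -1), Add(E, T)) (Function('S')(E, T) = Mul(Add(E, T), Pow(Add(27, E), -1)) = Mul(Pow(Add(27, E), -1), Add(E, T)))
Function('N')(H) = Add(Rational(-34, 9), H) (Function('N')(H) = Add(H, Mul(Pow(Add(27, -18), -1), Add(-18, -16))) = Add(H, Mul(Pow(9, -1), -34)) = Add(H, Mul(Rational(1, 9), -34)) = Add(H, Rational(-34, 9)) = Add(Rational(-34, 9), H))
Pow(Add(Function('N')(848), U), -1) = Pow(Add(Add(Rational(-34, 9), 848), 384338), -1) = Pow(Add(Rational(7598, 9), 384338), -1) = Pow(Rational(3466640, 9), -1) = Rational(9, 3466640)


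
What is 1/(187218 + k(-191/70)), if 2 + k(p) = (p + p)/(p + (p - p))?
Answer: 1/187218 ≈ 5.3414e-6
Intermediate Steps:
k(p) = 0 (k(p) = -2 + (p + p)/(p + (p - p)) = -2 + (2*p)/(p + 0) = -2 + (2*p)/p = -2 + 2 = 0)
1/(187218 + k(-191/70)) = 1/(187218 + 0) = 1/187218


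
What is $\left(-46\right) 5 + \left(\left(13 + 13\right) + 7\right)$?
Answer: $-197$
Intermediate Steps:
$\left(-46\right) 5 + \left(\left(13 + 13\right) + 7\right) = -230 + \left(26 + 7\right) = -230 + 33 = -197$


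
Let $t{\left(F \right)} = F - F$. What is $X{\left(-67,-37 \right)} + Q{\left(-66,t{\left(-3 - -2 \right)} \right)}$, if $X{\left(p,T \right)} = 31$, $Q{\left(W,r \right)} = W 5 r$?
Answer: $31$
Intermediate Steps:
$t{\left(F \right)} = 0$
$Q{\left(W,r \right)} = 5 W r$
$X{\left(-67,-37 \right)} + Q{\left(-66,t{\left(-3 - -2 \right)} \right)} = 31 + 5 \left(-66\right) 0 = 31 + 0 = 31$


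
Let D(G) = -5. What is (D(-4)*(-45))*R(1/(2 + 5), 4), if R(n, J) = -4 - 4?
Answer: -1800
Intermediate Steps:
R(n, J) = -8
(D(-4)*(-45))*R(1/(2 + 5), 4) = -5*(-45)*(-8) = 225*(-8) = -1800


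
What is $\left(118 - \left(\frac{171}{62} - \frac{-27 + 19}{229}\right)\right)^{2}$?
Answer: $\frac{2675543932681}{201583204} \approx 13273.0$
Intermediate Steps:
$\left(118 - \left(\frac{171}{62} - \frac{-27 + 19}{229}\right)\right)^{2} = \left(118 - \frac{39655}{14198}\right)^{2} = \left(\frac{1635709}{14198}\right)^{2} = \frac{2675543932681}{201583204}$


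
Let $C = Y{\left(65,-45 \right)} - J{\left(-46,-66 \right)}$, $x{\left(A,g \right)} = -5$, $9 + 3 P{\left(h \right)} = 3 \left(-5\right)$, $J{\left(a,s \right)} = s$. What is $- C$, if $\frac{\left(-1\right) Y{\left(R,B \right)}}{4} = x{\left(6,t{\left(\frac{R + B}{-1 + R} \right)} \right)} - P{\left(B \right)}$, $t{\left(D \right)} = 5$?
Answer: $-54$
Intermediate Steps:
$P{\left(h \right)} = -8$ ($P{\left(h \right)} = -3 + \frac{3 \left(-5\right)}{3} = -3 + \frac{1}{3} \left(-15\right) = -3 - 5 = -8$)
$Y{\left(R,B \right)} = -12$ ($Y{\left(R,B \right)} = - 4 \left(-5 - -8\right) = - 4 \left(-5 + 8\right) = \left(-4\right) 3 = -12$)
$C = 54$ ($C = -12 - -66 = -12 + 66 = 54$)
$- C = \left(-1\right) 54 = -54$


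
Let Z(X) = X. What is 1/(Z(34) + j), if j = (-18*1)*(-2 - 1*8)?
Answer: 1/214 ≈ 0.0046729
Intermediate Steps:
j = 180 (j = -18*(-2 - 8) = -18*(-10) = 180)
1/(Z(34) + j) = 1/(34 + 180) = 1/214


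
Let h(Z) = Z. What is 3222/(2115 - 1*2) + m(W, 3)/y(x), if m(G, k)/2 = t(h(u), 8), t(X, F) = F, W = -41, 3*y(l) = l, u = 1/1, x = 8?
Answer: 15900/2113 ≈ 7.5248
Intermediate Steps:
u = 1
y(l) = l/3
m(G, k) = 16 (m(G, k) = 2*8 = 16)
3222/(2115 - 1*2) + m(W, 3)/y(x) = 3222/(2115 - 1*2) + 16/(((⅓)*8)) = 3222/(2115 - 2) + 16/(8/3) = 3222/2113 + 16*(3/8) = 3222*(1/2113) + 6 = 3222/2113 + 6 = 15900/2113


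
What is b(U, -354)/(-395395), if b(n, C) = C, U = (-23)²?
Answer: 354/395395 ≈ 0.00089531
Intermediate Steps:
U = 529
b(U, -354)/(-395395) = -354/(-395395) = -354*(-1/395395) = 354/395395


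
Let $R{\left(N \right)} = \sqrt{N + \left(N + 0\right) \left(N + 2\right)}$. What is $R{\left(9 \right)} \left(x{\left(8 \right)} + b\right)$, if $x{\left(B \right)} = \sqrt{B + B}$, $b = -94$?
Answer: $- 540 \sqrt{3} \approx -935.31$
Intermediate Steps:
$R{\left(N \right)} = \sqrt{N + N \left(2 + N\right)}$
$x{\left(B \right)} = \sqrt{2} \sqrt{B}$ ($x{\left(B \right)} = \sqrt{2 B} = \sqrt{2} \sqrt{B}$)
$R{\left(9 \right)} \left(x{\left(8 \right)} + b\right) = \sqrt{9 \left(3 + 9\right)} \left(\sqrt{2} \sqrt{8} - 94\right) = \sqrt{9 \cdot 12} \left(\sqrt{2} \cdot 2 \sqrt{2} - 94\right) = \sqrt{108} \left(4 - 94\right) = 6 \sqrt{3} \left(-90\right) = - 540 \sqrt{3}$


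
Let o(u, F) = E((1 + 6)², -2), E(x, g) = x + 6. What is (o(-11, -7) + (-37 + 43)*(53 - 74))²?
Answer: 5041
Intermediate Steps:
E(x, g) = 6 + x
o(u, F) = 55 (o(u, F) = 6 + (1 + 6)² = 6 + 7² = 6 + 49 = 55)
(o(-11, -7) + (-37 + 43)*(53 - 74))² = (55 + (-37 + 43)*(53 - 74))² = (55 + 6*(-21))² = (55 - 126)² = (-71)² = 5041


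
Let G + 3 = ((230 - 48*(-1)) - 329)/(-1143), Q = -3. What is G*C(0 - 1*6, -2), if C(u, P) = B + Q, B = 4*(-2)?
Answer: 12386/381 ≈ 32.509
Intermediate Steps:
B = -8
C(u, P) = -11 (C(u, P) = -8 - 3 = -11)
G = -1126/381 (G = -3 + ((230 - 48*(-1)) - 329)/(-1143) = -3 + ((230 + 48) - 329)*(-1/1143) = -3 + (278 - 329)*(-1/1143) = -3 - 51*(-1/1143) = -3 + 17/381 = -1126/381 ≈ -2.9554)
G*C(0 - 1*6, -2) = -1126/381*(-11) = 12386/381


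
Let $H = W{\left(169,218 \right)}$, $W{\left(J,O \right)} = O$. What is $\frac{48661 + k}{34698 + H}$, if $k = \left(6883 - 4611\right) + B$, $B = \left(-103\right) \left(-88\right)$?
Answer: $\frac{8571}{4988} \approx 1.7183$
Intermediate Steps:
$H = 218$
$B = 9064$
$k = 11336$ ($k = \left(6883 - 4611\right) + 9064 = 2272 + 9064 = 11336$)
$\frac{48661 + k}{34698 + H} = \frac{48661 + 11336}{34698 + 218} = \frac{59997}{34916} = 59997 \cdot \frac{1}{34916} = \frac{8571}{4988}$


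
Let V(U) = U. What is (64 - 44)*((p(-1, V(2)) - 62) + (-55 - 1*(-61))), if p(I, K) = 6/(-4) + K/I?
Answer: -1190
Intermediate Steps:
p(I, K) = -3/2 + K/I (p(I, K) = 6*(-1/4) + K/I = -3/2 + K/I)
(64 - 44)*((p(-1, V(2)) - 62) + (-55 - 1*(-61))) = (64 - 44)*(((-3/2 + 2/(-1)) - 62) + (-55 - 1*(-61))) = 20*(((-3/2 + 2*(-1)) - 62) + (-55 + 61)) = 20*(((-3/2 - 2) - 62) + 6) = 20*((-7/2 - 62) + 6) = 20*(-131/2 + 6) = 20*(-119/2) = -1190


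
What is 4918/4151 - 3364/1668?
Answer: -1440185/1730967 ≈ -0.83201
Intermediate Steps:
4918/4151 - 3364/1668 = 4918*(1/4151) - 3364*1/1668 = 4918/4151 - 841/417 = -1440185/1730967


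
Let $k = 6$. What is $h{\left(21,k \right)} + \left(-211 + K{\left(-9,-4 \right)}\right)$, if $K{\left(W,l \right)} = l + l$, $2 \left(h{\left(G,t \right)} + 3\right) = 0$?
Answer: $-222$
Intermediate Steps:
$h{\left(G,t \right)} = -3$ ($h{\left(G,t \right)} = -3 + \frac{1}{2} \cdot 0 = -3 + 0 = -3$)
$K{\left(W,l \right)} = 2 l$
$h{\left(21,k \right)} + \left(-211 + K{\left(-9,-4 \right)}\right) = -3 + \left(-211 + 2 \left(-4\right)\right) = -3 - 219 = -222$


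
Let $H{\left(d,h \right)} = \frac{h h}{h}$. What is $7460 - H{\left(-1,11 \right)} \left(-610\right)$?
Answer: $14170$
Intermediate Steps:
$H{\left(d,h \right)} = h$ ($H{\left(d,h \right)} = \frac{h^{2}}{h} = h$)
$7460 - H{\left(-1,11 \right)} \left(-610\right) = 7460 - 11 \left(-610\right) = 7460 - -6710 = 7460 + 6710 = 14170$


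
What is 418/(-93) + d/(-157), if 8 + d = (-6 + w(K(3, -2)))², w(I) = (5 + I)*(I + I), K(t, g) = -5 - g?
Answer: -95014/14601 ≈ -6.5074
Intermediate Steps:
w(I) = 2*I*(5 + I) (w(I) = (5 + I)*(2*I) = 2*I*(5 + I))
d = 316 (d = -8 + (-6 + 2*(-5 - 1*(-2))*(5 + (-5 - 1*(-2))))² = -8 + (-6 + 2*(-5 + 2)*(5 + (-5 + 2)))² = -8 + (-6 + 2*(-3)*(5 - 3))² = -8 + (-6 + 2*(-3)*2)² = -8 + (-6 - 12)² = -8 + (-18)² = -8 + 324 = 316)
418/(-93) + d/(-157) = 418/(-93) + 316/(-157) = 418*(-1/93) + 316*(-1/157) = -418/93 - 316/157 = -95014/14601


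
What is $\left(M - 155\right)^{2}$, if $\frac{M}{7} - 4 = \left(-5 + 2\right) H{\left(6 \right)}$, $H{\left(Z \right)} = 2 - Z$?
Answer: $1849$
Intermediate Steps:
$M = 112$ ($M = 28 + 7 \left(-5 + 2\right) \left(2 - 6\right) = 28 + 7 \left(- 3 \left(2 - 6\right)\right) = 28 + 7 \left(\left(-3\right) \left(-4\right)\right) = 28 + 7 \cdot 12 = 28 + 84 = 112$)
$\left(M - 155\right)^{2} = \left(112 - 155\right)^{2} = \left(-43\right)^{2} = 1849$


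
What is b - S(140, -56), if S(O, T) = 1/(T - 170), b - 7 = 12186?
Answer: 2755619/226 ≈ 12193.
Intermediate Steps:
b = 12193 (b = 7 + 12186 = 12193)
S(O, T) = 1/(-170 + T)
b - S(140, -56) = 12193 - 1/(-170 - 56) = 12193 - 1/(-226) = 12193 - 1*(-1/226) = 12193 + 1/226 = 2755619/226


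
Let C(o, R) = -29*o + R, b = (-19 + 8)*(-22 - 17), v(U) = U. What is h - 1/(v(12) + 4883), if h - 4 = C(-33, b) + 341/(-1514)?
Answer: 10299660991/7411030 ≈ 1389.8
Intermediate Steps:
b = 429 (b = -11*(-39) = 429)
C(o, R) = R - 29*o
h = 2104119/1514 (h = 4 + ((429 - 29*(-33)) + 341/(-1514)) = 4 + ((429 + 957) + 341*(-1/1514)) = 4 + (1386 - 341/1514) = 4 + 2098063/1514 = 2104119/1514 ≈ 1389.8)
h - 1/(v(12) + 4883) = 2104119/1514 - 1/(12 + 4883) = 2104119/1514 - 1/4895 = 10299660991/7411030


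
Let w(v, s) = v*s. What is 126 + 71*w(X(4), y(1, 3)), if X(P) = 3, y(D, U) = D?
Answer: 339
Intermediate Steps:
w(v, s) = s*v
126 + 71*w(X(4), y(1, 3)) = 126 + 71*(1*3) = 126 + 71*3 = 126 + 213 = 339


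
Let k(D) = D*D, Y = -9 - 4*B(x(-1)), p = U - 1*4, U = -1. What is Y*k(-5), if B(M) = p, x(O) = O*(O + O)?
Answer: 275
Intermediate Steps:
x(O) = 2*O² (x(O) = O*(2*O) = 2*O²)
p = -5 (p = -1 - 1*4 = -1 - 4 = -5)
B(M) = -5
Y = 11 (Y = -9 - 4*(-5) = -9 + 20 = 11)
k(D) = D²
Y*k(-5) = 11*(-5)² = 11*25 = 275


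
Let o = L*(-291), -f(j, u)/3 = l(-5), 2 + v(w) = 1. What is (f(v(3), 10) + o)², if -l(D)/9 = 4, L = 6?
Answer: 2683044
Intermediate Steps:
l(D) = -36 (l(D) = -9*4 = -36)
v(w) = -1 (v(w) = -2 + 1 = -1)
f(j, u) = 108 (f(j, u) = -3*(-36) = 108)
o = -1746 (o = 6*(-291) = -1746)
(f(v(3), 10) + o)² = (108 - 1746)² = (-1638)² = 2683044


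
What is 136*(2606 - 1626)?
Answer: 133280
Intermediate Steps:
136*(2606 - 1626) = 136*980 = 133280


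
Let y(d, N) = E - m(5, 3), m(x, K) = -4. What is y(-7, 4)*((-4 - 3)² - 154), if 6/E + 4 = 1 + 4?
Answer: -1050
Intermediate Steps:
E = 6 (E = 6/(-4 + (1 + 4)) = 6/(-4 + 5) = 6/1 = 6*1 = 6)
y(d, N) = 10 (y(d, N) = 6 - 1*(-4) = 6 + 4 = 10)
y(-7, 4)*((-4 - 3)² - 154) = 10*((-4 - 3)² - 154) = 10*((-7)² - 154) = 10*(49 - 154) = 10*(-105) = -1050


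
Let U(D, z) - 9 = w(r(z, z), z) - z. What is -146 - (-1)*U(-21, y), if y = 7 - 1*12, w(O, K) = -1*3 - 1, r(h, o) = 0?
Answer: -136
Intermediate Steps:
w(O, K) = -4 (w(O, K) = -3 - 1 = -4)
y = -5 (y = 7 - 12 = -5)
U(D, z) = 5 - z (U(D, z) = 9 + (-4 - z) = 5 - z)
-146 - (-1)*U(-21, y) = -146 - (-1)*(5 - 1*(-5)) = -146 - (-1)*(5 + 5) = -146 - (-1)*10 = -146 - 1*(-10) = -146 + 10 = -136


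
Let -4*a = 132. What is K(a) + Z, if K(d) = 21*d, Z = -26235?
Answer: -26928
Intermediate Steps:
a = -33 (a = -1/4*132 = -33)
K(a) + Z = 21*(-33) - 26235 = -693 - 26235 = -26928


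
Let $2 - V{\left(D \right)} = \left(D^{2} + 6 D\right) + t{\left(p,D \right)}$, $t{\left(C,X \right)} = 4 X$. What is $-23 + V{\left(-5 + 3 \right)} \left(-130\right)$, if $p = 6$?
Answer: $-2363$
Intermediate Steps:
$V{\left(D \right)} = 2 - D^{2} - 10 D$ ($V{\left(D \right)} = 2 - \left(\left(D^{2} + 6 D\right) + 4 D\right) = 2 - \left(D^{2} + 10 D\right) = 2 - D^{2} - 10 D$)
$-23 + V{\left(-5 + 3 \right)} \left(-130\right) = -23 + \left(2 - \left(-5 + 3\right)^{2} - 10 \left(-5 + 3\right)\right) \left(-130\right) = -23 + \left(2 - \left(-2\right)^{2} - -20\right) \left(-130\right) = -23 + \left(2 - 4 + 20\right) \left(-130\right) = -23 + 18 \left(-130\right) = -23 - 2340 = -2363$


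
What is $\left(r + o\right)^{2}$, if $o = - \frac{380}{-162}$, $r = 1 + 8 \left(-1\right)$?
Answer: $\frac{142129}{6561} \approx 21.663$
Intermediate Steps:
$r = -7$ ($r = 1 - 8 = -7$)
$o = \frac{190}{81}$ ($o = \left(-380\right) \left(- \frac{1}{162}\right) = \frac{190}{81} \approx 2.3457$)
$\left(r + o\right)^{2} = \left(-7 + \frac{190}{81}\right)^{2} = \left(- \frac{377}{81}\right)^{2} = \frac{142129}{6561}$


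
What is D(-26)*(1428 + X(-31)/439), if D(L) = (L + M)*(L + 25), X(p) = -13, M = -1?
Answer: 16925733/439 ≈ 38555.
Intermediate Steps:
D(L) = (-1 + L)*(25 + L) (D(L) = (L - 1)*(L + 25) = (-1 + L)*(25 + L))
D(-26)*(1428 + X(-31)/439) = (-25 + (-26)**2 + 24*(-26))*(1428 - 13/439) = (-25 + 676 - 624)*(1428 - 13*1/439) = 27*(1428 - 13/439) = 27*(626879/439) = 16925733/439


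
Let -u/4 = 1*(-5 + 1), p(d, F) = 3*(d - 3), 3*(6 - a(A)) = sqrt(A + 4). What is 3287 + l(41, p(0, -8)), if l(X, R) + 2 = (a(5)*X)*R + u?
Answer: 1456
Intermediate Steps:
a(A) = 6 - sqrt(4 + A)/3 (a(A) = 6 - sqrt(A + 4)/3 = 6 - sqrt(4 + A)/3)
p(d, F) = -9 + 3*d (p(d, F) = 3*(-3 + d) = -9 + 3*d)
u = 16 (u = -4*(-5 + 1) = -4*(-4) = 16)
l(X, R) = 14 + 5*R*X (l(X, R) = -2 + (((6 - sqrt(4 + 5)/3)*X)*R + 16) = -2 + (((6 - sqrt(9)/3)*X)*R + 16) = -2 + (((6 - 1/3*3)*X)*R + 16) = -2 + (((6 - 1)*X)*R + 16) = -2 + ((5*X)*R + 16) = -2 + (5*R*X + 16) = -2 + (16 + 5*R*X) = 14 + 5*R*X)
3287 + l(41, p(0, -8)) = 3287 + (14 + 5*(-9 + 3*0)*41) = 3287 + (14 + 5*(-9 + 0)*41) = 3287 + (14 + 5*(-9)*41) = 3287 + (14 - 1845) = 3287 - 1831 = 1456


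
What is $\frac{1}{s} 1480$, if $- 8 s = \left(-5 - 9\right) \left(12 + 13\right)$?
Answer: $\frac{1184}{35} \approx 33.829$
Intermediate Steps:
$s = \frac{175}{4}$ ($s = - \frac{\left(-5 - 9\right) \left(12 + 13\right)}{8} = - \frac{\left(-14\right) 25}{8} = \left(- \frac{1}{8}\right) \left(-350\right) = \frac{175}{4} \approx 43.75$)
$\frac{1}{s} 1480 = \frac{1}{\frac{175}{4}} \cdot 1480 = \frac{4}{175} \cdot 1480 = \frac{1184}{35}$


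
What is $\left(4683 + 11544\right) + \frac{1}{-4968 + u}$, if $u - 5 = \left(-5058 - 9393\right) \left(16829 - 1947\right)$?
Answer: $\frac{3489855617114}{215064745} \approx 16227.0$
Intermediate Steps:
$u = -215059777$ ($u = 5 + \left(-5058 - 9393\right) \left(16829 - 1947\right) = 5 - 215059782 = -215059777$)
$\left(4683 + 11544\right) + \frac{1}{-4968 + u} = \left(4683 + 11544\right) + \frac{1}{-4968 - 215059777} = 16227 + \frac{1}{-215064745} = 16227 - \frac{1}{215064745} = \frac{3489855617114}{215064745}$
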